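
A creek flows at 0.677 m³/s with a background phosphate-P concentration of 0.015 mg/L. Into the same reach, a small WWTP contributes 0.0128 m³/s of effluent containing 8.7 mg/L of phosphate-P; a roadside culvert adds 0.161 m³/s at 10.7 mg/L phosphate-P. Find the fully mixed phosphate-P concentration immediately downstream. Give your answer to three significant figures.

Mass balance: C = (0.6770·0.01500 + 0.01280·8.700 + 0.1610·10.70) / 0.8508 = 1.844/0.8508 = 2.168 mg/L.

2.17 mg/L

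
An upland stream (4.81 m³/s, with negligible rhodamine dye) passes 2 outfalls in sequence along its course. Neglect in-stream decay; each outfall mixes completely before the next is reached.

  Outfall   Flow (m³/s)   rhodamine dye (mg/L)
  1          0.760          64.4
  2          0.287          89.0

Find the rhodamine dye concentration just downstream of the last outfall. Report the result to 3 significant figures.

Outfall 1: combined Q = 5.570 m³/s; C = (4.810·0 + 0.7600·64.40)/5.570 = 8.787 mg/L.
Outfall 2: combined Q = 5.857 m³/s; C = (5.570·8.787 + 0.2870·89.00)/5.857 = 12.72 mg/L.

12.7 mg/L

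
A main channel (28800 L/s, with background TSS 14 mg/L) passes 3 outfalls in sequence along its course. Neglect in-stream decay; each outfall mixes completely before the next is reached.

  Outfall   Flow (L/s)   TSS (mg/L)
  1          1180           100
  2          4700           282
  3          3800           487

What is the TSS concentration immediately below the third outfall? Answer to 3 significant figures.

Outfall 1: combined Q = 29980 L/s; C = (28800·14.00 + 1180·100.0)/29980 = 17.38 mg/L.
Outfall 2: combined Q = 34680 L/s; C = (29980·17.38 + 4700·282.0)/34680 = 53.25 mg/L.
Outfall 3: combined Q = 38480 L/s; C = (34680·53.25 + 3800·487.0)/38480 = 96.08 mg/L.

96.1 mg/L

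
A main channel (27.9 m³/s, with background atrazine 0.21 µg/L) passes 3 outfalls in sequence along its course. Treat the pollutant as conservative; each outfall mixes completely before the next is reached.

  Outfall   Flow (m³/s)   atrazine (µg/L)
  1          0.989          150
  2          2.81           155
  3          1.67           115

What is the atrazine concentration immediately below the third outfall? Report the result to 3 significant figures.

Outfall 1: combined Q = 28.89 m³/s; C = (27.90·0.2100 + 0.9890·150.0)/28.89 = 5.338 µg/L.
Outfall 2: combined Q = 31.70 m³/s; C = (28.89·5.338 + 2.810·155.0)/31.70 = 18.60 µg/L.
Outfall 3: combined Q = 33.37 m³/s; C = (31.70·18.60 + 1.670·115.0)/33.37 = 23.43 µg/L.

23.4 µg/L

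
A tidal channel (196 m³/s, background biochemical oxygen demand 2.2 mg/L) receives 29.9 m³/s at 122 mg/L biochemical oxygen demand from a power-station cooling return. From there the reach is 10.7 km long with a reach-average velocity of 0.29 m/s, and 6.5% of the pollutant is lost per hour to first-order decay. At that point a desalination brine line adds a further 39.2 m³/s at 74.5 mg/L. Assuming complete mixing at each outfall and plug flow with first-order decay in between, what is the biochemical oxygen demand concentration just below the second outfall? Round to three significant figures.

18.7 mg/L

Flow-weighted average: C = (196.0·2.200 + 29.90·122.0) / 225.9 = 4079/225.9 = 18.06 mg/L; combined flow 225.9 m³/s.
Travel time t = 10.7·1000 / 0.29 = 36900 s = 10.25 h.
6.5%/h lost → k = −ln(1 − 0.065) = 0.06721 h⁻¹.
After decay, C = 18.06 × e^(−kt) = 18.06 × 0.5022 = 9.067 mg/L.
At the second outfall, C = (225.9·9.067 + 39.20·74.50) / (225.9 + 39.20) = 18.74 mg/L.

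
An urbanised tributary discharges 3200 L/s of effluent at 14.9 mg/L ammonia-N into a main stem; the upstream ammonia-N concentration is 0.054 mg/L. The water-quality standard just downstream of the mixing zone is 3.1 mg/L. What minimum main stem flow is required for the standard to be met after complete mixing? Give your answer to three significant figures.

Set C_mix = 3.1: (Q·0.05400 + 3200·14.90) / (Q + 3200) = 3.1
→ Q = 3200·(14.90 − 3.1)/(3.1 − 0.05400) = 12400 L/s.

12400 L/s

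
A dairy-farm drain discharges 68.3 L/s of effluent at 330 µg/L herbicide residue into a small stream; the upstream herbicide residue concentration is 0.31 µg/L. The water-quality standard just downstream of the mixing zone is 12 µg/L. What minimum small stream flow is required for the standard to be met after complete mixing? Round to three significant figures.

1860 L/s

Set C_mix = 12: (Q·0.3100 + 68.30·330.0) / (Q + 68.30) = 12
→ Q = 68.30·(330.0 − 12)/(12 − 0.3100) = 1858 L/s.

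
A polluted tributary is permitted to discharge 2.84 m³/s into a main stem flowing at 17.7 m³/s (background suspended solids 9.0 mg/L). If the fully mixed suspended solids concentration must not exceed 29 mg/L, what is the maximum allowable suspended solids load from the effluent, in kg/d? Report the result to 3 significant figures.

37700 kg/d

Mass balance at the limit: 17.70·9.000 + 2.840·Cₑ = 20.54·29 → Cₑ = 153.6 mg/L.
Load = 2.840 m³/s × 153.6 g/m³ × 86 400 s/d = 37700 kg/d.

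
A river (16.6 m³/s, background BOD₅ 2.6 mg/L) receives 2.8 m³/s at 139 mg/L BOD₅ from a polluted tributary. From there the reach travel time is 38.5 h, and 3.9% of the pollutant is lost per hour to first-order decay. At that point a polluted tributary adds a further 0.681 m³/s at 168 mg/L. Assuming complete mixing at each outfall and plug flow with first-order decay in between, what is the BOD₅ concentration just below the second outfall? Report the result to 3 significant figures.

Mass balance: C = (16.60·2.600 + 2.800·139.0) / 19.40 = 432.4/19.40 = 22.29 mg/L; combined flow 19.40 m³/s.
3.9%/h lost → k = −ln(1 − 0.039) = 0.03978 h⁻¹.
Applying C = C₀e^(−kt): 22.29 × 0.2162 = 4.818 mg/L.
At the second outfall, C = (19.40·4.818 + 0.6810·168.0) / (19.40 + 0.6810) = 10.35 mg/L.

10.4 mg/L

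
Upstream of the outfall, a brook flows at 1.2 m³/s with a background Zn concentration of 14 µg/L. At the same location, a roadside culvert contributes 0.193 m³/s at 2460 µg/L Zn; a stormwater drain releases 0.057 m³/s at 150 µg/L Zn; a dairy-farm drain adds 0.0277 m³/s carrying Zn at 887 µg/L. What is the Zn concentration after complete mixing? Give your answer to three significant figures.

Mixed concentration C = ΣQC/ΣQ = (1.200·14.00 + 0.1930·2460 + 0.05700·150.0 + 0.02770·887.0) / 1.478 = 524.7/1.478 = 355.1 µg/L.

355 µg/L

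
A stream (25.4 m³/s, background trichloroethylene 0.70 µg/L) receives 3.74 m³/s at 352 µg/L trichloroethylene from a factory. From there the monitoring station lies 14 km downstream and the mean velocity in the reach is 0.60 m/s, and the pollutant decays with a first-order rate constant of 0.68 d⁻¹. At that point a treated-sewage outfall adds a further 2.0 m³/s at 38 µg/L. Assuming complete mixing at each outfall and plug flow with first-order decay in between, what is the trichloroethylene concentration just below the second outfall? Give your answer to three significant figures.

38.1 µg/L

Flow-weighted average: C = (25.40·0.7000 + 3.740·352.0) / 29.14 = 1334/29.14 = 45.79 µg/L; combined flow 29.14 m³/s.
Travel time t = 14·1000 / 0.60 = 23330 s = 6.481 h.
First-order decay: C = 45.79·exp(−k·t) = 45.79·0.8322 = 38.11 µg/L.
At the second outfall, C = (29.14·38.11 + 2.000·38.00) / (29.14 + 2.000) = 38.10 µg/L.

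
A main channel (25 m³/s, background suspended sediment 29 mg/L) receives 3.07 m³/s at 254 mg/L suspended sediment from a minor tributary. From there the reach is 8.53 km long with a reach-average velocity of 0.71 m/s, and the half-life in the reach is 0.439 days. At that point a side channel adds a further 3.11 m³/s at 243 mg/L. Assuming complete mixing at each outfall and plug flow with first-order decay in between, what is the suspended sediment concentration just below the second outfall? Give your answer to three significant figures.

63.0 mg/L

Flow-weighted average: C = (25.00·29.00 + 3.070·254.0) / 28.07 = 1505/28.07 = 53.61 mg/L; combined flow 28.07 m³/s.
Travel time t = 8.53·1000 / 0.71 = 12010 s = 3.337 h.
Half-life 0.439 d → k = ln 2 / 0.439 = 1.579 d⁻¹.
Decay over the reach: 53.61·exp(−kt) = 53.61·0.8029 = 43.04 mg/L.
At the second outfall, C = (28.07·43.04 + 3.110·243.0) / (28.07 + 3.110) = 62.99 mg/L.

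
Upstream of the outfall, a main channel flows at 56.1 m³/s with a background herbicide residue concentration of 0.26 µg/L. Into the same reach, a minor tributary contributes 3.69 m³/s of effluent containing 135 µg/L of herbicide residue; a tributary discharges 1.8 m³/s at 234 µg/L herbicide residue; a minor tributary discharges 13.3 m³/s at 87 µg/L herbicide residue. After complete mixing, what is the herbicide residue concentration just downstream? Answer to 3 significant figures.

27.9 µg/L

After mixing, C = (56.10·0.2600 + 3.690·135.0 + 1.800·234.0 + 13.30·87.00) / 74.89 = 2091/74.89 = 27.92 µg/L.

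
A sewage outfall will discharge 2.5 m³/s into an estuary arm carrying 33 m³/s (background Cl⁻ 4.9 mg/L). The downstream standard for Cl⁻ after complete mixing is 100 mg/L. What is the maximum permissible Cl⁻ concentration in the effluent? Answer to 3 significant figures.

1360 mg/L

At the limit, (Qr·Cr + Qe·Cₑ)/(Qr + Qe) = 100:
Cₑ = (35.50·100 − 33.00·4.900) / 2.500 = 1355 mg/L.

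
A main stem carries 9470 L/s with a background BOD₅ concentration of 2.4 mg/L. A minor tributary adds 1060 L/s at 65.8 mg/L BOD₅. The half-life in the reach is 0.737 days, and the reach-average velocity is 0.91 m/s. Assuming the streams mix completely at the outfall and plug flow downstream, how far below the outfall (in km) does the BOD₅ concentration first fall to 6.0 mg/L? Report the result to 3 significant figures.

After mixing, C = (9470·2.400 + 1060·65.80) / 10530 = 92480/10530 = 8.782 mg/L.
Half-life 0.737 d → k = ln 2 / 0.737 = 0.9405 d⁻¹.
Set 8.782·exp(−k·t) = 6.0 → t = ln(8.782/6.0)/k = 35000 s = 9.722 h.
Distance = v·t = 0.91·35000 = 31850 m = 31.85 km.

31.8 km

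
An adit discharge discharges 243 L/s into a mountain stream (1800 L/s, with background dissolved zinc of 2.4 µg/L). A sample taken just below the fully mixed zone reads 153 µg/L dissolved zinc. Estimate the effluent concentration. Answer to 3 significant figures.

Mass balance: 1800·2.400 + 243.0·Cₑ = 2043·153.0
→ Cₑ = (2043·153.0 − 1800·2.400) / 243.0 = 1269 µg/L.

1270 µg/L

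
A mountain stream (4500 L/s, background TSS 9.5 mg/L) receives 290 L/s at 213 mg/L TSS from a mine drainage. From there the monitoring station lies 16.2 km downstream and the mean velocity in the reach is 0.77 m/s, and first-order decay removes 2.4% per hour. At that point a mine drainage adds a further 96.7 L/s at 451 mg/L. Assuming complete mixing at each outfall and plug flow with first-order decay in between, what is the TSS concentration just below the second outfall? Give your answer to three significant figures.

Conservation of mass: C = (4500·9.500 + 290.0·213.0) / 4790 = 104500/4790 = 21.82 mg/L; combined flow 4790 L/s.
Travel time t = 16.2·1000 / 0.77 = 21040 s = 5.844 h.
2.4%/h lost → k = −ln(1 − 0.024) = 0.02429 h⁻¹.
After decay, C = 21.82 × e^(−kt) = 21.82 × 0.8676 = 18.93 mg/L.
At the second outfall, C = (4790·18.93 + 96.70·451.0) / (4790 + 96.70) = 27.48 mg/L.

27.5 mg/L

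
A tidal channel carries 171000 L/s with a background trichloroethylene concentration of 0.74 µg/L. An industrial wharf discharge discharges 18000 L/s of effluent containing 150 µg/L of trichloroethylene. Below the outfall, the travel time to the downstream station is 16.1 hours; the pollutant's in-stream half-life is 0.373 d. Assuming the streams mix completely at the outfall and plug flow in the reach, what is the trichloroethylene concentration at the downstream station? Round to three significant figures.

Conservation of mass: C = (171000·0.7400 + 18000·150.0) / 189000 = 2827000/189000 = 14.96 µg/L.
Half-life 0.373 d → k = ln 2 / 0.373 = 1.858 d⁻¹.
First-order decay: C = 14.96·exp(−k·t) = 14.96·0.2875 = 4.299 µg/L.

4.30 µg/L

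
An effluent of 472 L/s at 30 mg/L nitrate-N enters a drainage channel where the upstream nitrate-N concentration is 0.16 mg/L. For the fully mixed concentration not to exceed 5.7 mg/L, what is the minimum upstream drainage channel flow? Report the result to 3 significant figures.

Set C_mix = 5.7: (Q·0.1600 + 472.0·30.00) / (Q + 472.0) = 5.7
→ Q = 472.0·(30.00 − 5.7)/(5.7 − 0.1600) = 2070 L/s.

2070 L/s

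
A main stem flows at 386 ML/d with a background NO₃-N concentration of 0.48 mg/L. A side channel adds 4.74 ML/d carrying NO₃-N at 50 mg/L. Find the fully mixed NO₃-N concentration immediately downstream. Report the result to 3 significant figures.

Conservation of mass: C = (386.0·0.4800 + 4.740·50.00) / 390.7 = 422.3/390.7 = 1.081 mg/L.

1.08 mg/L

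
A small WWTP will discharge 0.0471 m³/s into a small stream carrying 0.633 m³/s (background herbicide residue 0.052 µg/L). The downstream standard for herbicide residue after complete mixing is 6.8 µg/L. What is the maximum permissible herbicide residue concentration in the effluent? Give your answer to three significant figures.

At the limit, (Qr·Cr + Qe·Cₑ)/(Qr + Qe) = 6.8:
Cₑ = (0.6801·6.8 − 0.6330·0.05200) / 0.04710 = 97.49 µg/L.

97.5 µg/L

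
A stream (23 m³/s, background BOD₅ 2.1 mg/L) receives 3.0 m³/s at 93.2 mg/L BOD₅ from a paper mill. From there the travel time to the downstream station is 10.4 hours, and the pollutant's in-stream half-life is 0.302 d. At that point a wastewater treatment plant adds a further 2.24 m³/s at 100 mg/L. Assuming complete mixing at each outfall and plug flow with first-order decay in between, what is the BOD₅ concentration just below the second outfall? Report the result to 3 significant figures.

After mixing, C = (23.00·2.100 + 3.000·93.20) / 26.00 = 327.9/26.00 = 12.61 mg/L; combined flow 26.00 m³/s.
Half-life 0.302 d → k = ln 2 / 0.302 = 2.295 d⁻¹.
First-order decay: C = 12.61·exp(−k·t) = 12.61·0.3699 = 4.665 mg/L.
At the second outfall, C = (26.00·4.665 + 2.240·100.0) / (26.00 + 2.240) = 12.23 mg/L.

12.2 mg/L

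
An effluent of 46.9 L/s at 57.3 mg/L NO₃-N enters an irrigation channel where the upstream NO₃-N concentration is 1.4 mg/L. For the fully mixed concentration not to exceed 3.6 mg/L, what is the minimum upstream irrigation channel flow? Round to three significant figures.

Set C_mix = 3.6: (Q·1.400 + 46.90·57.30) / (Q + 46.90) = 3.6
→ Q = 46.90·(57.30 − 3.6)/(3.6 − 1.400) = 1145 L/s.

1140 L/s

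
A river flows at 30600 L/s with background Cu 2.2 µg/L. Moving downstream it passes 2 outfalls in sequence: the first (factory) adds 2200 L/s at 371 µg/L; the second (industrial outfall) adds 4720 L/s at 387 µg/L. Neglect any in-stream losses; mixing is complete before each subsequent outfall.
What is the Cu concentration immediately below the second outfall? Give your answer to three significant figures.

72.2 µg/L

Outfall 1: combined Q = 32800 L/s; C = (30600·2.200 + 2200·371.0)/32800 = 26.94 µg/L.
Outfall 2: combined Q = 37520 L/s; C = (32800·26.94 + 4720·387.0)/37520 = 72.23 µg/L.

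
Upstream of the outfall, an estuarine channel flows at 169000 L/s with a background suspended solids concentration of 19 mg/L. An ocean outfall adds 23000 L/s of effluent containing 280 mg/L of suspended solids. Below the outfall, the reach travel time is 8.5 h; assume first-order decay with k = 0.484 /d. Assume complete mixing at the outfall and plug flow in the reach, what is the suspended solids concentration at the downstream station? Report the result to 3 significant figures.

Mixed concentration C = ΣQC/ΣQ = (169000·19.00 + 23000·280.0) / 192000 = 9651000/192000 = 50.27 mg/L.
Applying C = C₀e^(−kt): 50.27 × 0.8425 = 42.35 mg/L.

42.3 mg/L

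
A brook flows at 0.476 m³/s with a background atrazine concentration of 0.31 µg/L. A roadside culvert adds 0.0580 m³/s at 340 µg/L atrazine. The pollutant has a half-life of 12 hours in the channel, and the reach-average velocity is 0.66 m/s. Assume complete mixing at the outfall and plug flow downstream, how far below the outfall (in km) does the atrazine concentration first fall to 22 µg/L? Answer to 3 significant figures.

Conservation of mass: C = (0.4760·0.3100 + 0.05800·340.0) / 0.5340 = 19.87/0.5340 = 37.21 µg/L.
Half-life 12 h → k = ln 2 / 12 = 0.05776 h⁻¹ = 1.386 d⁻¹.
Set 37.21·exp(−k·t) = 22 → t = ln(37.21/22)/k = 32750 s = 9.096 h.
Distance = v·t = 0.66·32750 = 21610 m = 21.61 km.

21.6 km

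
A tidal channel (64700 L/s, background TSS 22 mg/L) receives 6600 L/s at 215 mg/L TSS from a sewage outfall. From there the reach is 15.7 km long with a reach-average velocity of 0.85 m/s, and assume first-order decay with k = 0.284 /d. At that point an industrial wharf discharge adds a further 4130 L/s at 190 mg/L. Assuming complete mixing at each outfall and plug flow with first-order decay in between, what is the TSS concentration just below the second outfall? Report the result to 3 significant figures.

Mixed concentration C = ΣQC/ΣQ = (64700·22.00 + 6600·215.0) / 71300 = 2842000/71300 = 39.87 mg/L; combined flow 71300 L/s.
Travel time t = 15.7·1000 / 0.85 = 18470 s = 5.131 h.
Decay over the reach: 39.87·exp(−kt) = 39.87·0.9411 = 37.52 mg/L.
Second outfall: C = (71300·37.52 + 4130·190.0)/75430 = 45.87 mg/L.

45.9 mg/L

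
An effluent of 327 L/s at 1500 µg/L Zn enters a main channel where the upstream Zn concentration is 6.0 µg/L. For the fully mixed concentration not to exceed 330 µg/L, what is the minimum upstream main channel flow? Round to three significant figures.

1180 L/s

Set C_mix = 330: (Q·6.000 + 327.0·1500) / (Q + 327.0) = 330
→ Q = 327.0·(1500 − 330)/(330 − 6.000) = 1181 L/s.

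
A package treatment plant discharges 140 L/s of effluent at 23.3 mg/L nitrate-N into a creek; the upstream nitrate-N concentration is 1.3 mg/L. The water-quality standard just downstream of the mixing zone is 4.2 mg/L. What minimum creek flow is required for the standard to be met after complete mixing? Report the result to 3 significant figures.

922 L/s

Set C_mix = 4.2: (Q·1.300 + 140.0·23.30) / (Q + 140.0) = 4.2
→ Q = 140.0·(23.30 − 4.2)/(4.2 − 1.300) = 922.1 L/s.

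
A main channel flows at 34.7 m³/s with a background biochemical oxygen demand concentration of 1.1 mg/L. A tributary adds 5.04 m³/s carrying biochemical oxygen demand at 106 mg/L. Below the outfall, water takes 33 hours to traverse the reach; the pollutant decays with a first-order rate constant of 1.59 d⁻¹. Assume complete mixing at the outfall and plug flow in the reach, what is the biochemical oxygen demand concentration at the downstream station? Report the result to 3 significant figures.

1.62 mg/L

Conservation of mass: C = (34.70·1.100 + 5.040·106.0) / 39.74 = 572.4/39.74 = 14.40 mg/L.
First-order decay: C = 14.40·exp(−k·t) = 14.40·0.1123 = 1.618 mg/L.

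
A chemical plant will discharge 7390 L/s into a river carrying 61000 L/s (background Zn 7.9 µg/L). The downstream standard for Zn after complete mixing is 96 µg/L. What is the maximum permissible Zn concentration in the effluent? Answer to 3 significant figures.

823 µg/L

At the limit, (Qr·Cr + Qe·Cₑ)/(Qr + Qe) = 96:
Cₑ = (68390·96 − 61000·7.900) / 7390 = 823.2 µg/L.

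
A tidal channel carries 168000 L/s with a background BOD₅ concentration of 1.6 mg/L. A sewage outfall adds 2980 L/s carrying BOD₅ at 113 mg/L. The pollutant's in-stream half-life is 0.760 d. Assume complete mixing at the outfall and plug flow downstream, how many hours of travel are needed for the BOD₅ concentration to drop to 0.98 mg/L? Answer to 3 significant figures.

33.8 h

Mass balance: C = (168000·1.600 + 2980·113.0) / 171000 = 605500/171000 = 3.542 mg/L.
Half-life 0.760 d → k = ln 2 / 0.760 = 0.9120 d⁻¹.
3.542·exp(−k·t) = 0.98 → t = ln(3.542/0.98)/k = 121700 s = 33.81 h.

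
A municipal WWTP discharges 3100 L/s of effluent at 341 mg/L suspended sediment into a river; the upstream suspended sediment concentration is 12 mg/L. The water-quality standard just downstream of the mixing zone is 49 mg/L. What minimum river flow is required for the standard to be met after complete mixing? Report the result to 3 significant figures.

24500 L/s

Set C_mix = 49: (Q·12.00 + 3100·341.0) / (Q + 3100) = 49
→ Q = 3100·(341.0 − 49)/(49 − 12.00) = 24460 L/s.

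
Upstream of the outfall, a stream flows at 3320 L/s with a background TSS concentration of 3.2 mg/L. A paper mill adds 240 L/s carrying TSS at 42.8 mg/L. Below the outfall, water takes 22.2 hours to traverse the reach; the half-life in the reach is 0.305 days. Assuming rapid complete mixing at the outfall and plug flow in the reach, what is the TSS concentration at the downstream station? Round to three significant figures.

Mass balance: C = (3320·3.200 + 240.0·42.80) / 3560 = 20900/3560 = 5.870 mg/L.
Half-life 0.305 d → k = ln 2 / 0.305 = 2.273 d⁻¹.
Applying C = C₀e^(−kt): 5.870 × 0.1222 = 0.7172 mg/L.

0.717 mg/L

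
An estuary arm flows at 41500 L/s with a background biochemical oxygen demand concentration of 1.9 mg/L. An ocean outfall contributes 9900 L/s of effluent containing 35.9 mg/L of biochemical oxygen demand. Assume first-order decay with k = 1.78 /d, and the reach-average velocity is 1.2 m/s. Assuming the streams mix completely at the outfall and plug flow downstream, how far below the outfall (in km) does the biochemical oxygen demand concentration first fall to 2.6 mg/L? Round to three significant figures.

68.6 km

After mixing, C = (41500·1.900 + 9900·35.90) / 51400 = 434300/51400 = 8.449 mg/L.
Set 8.449·exp(−k·t) = 2.6 → t = ln(8.449/2.6)/k = 57200 s = 15.89 h.
Distance = v·t = 1.2·57200 = 68640 m = 68.64 km.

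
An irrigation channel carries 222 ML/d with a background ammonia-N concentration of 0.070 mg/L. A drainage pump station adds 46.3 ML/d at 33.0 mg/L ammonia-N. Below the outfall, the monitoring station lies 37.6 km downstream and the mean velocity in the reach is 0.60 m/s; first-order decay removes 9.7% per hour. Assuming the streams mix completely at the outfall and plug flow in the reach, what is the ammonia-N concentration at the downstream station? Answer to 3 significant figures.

0.974 mg/L

Mass balance: C = (222.0·0.07000 + 46.30·33.00) / 268.3 = 1543/268.3 = 5.753 mg/L.
Travel time t = 37.6·1000 / 0.60 = 62670 s = 17.41 h.
9.7%/h lost → k = −ln(1 − 0.097) = 0.1020 h⁻¹.
Applying C = C₀e^(−kt): 5.753 × 0.1693 = 0.9739 mg/L.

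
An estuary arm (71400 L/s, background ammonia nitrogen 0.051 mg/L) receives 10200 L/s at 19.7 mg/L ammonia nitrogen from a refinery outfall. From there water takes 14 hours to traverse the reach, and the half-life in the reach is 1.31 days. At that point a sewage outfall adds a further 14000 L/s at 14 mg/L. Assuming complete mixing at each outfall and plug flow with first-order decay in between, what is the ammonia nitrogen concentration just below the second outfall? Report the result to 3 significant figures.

3.62 mg/L

Mixed concentration C = ΣQC/ΣQ = (71400·0.05100 + 10200·19.70) / 81600 = 204600/81600 = 2.507 mg/L; combined flow 81600 L/s.
Half-life 1.31 d → k = ln 2 / 1.31 = 0.5291 d⁻¹.
After decay, C = 2.507 × e^(−kt) = 2.507 × 0.7344 = 1.841 mg/L.
Second outfall: C = (81600·1.841 + 14000·14.00)/95600 = 3.622 mg/L.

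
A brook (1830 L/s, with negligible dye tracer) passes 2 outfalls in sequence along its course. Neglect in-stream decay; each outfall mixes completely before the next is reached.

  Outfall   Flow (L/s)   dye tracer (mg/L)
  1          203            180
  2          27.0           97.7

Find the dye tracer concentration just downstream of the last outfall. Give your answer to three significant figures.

19.0 mg/L

Below outfall 1: Q → 2033 L/s, C = (1830·0 + 203.0·180.0)/2033 = 17.97 mg/L.
Below outfall 2: Q → 2060 L/s, C = (2033·17.97 + 27.00·97.70)/2060 = 19.02 mg/L.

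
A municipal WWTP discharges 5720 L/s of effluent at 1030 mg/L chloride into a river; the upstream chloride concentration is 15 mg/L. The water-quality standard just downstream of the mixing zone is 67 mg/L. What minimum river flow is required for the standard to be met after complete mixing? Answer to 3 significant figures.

106000 L/s

Set C_mix = 67: (Q·15.00 + 5720·1030) / (Q + 5720) = 67
→ Q = 5720·(1030 − 67)/(67 − 15.00) = 105900 L/s.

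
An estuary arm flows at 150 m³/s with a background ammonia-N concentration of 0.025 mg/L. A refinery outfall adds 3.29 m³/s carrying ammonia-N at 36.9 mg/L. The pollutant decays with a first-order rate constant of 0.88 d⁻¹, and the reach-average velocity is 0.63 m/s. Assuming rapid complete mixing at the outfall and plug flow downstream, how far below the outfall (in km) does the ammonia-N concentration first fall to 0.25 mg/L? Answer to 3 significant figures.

Mixed concentration C = ΣQC/ΣQ = (150.0·0.02500 + 3.290·36.90) / 153.3 = 125.2/153.3 = 0.8164 mg/L.
Set 0.8164·exp(−k·t) = 0.25 → t = ln(0.8164/0.25)/k = 116200 s = 32.28 h.
Distance = v·t = 0.63·116200 = 73200 m = 73.20 km.

73.2 km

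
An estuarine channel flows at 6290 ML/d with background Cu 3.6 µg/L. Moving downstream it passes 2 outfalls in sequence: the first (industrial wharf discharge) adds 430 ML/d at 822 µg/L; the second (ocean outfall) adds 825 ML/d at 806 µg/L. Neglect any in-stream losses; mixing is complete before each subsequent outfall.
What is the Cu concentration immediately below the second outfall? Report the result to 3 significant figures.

After outfall 1: Q = 6290 + 430.0 = 6720 ML/d; C = (6290·3.600 + 430.0·822.0)/6720 = 55.97 µg/L.
After outfall 2: Q = 6720 + 825.0 = 7545 ML/d; C = (6720·55.97 + 825.0·806.0)/7545 = 138.0 µg/L.

138 µg/L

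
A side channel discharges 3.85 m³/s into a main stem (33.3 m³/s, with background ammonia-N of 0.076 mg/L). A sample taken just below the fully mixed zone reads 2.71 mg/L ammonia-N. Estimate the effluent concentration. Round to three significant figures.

25.5 mg/L

Mass balance: 33.30·0.07600 + 3.850·Cₑ = 37.15·2.710
→ Cₑ = (37.15·2.710 − 33.30·0.07600) / 3.850 = 25.49 mg/L.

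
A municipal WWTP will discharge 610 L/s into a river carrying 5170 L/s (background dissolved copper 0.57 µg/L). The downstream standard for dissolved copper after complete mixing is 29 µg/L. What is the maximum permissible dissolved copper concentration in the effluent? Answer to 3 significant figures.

270 µg/L

At the limit, (Qr·Cr + Qe·Cₑ)/(Qr + Qe) = 29:
Cₑ = (5780·29 − 5170·0.5700) / 610.0 = 270.0 µg/L.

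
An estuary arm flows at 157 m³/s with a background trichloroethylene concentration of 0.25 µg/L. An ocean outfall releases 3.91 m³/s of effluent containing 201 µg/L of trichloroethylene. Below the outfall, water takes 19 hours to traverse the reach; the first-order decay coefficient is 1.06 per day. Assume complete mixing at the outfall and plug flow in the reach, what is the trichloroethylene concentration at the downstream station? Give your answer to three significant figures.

2.22 µg/L

Conservation of mass: C = (157.0·0.2500 + 3.910·201.0) / 160.9 = 825.2/160.9 = 5.128 µg/L.
After decay, C = 5.128 × e^(−kt) = 5.128 × 0.4321 = 2.216 µg/L.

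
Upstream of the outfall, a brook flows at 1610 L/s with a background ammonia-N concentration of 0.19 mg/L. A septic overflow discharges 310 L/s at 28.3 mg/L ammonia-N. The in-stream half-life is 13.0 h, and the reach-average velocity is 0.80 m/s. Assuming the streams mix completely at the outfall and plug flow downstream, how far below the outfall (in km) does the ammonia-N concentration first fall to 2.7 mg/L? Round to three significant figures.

Mixed concentration C = ΣQC/ΣQ = (1610·0.1900 + 310.0·28.30) / 1920 = 9079/1920 = 4.729 mg/L.
Half-life 13.0 h → k = ln 2 / 13.0 = 0.05332 h⁻¹ = 1.280 d⁻¹.
Set 4.729·exp(−k·t) = 2.7 → t = ln(4.729/2.7)/k = 37840 s = 10.51 h.
Distance = v·t = 0.80·37840 = 30270 m = 30.27 km.

30.3 km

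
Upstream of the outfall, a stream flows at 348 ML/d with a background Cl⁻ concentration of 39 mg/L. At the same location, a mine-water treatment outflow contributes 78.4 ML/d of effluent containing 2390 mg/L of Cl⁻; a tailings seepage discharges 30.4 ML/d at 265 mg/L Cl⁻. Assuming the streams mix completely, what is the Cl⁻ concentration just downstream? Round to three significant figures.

458 mg/L

Mixed concentration C = ΣQC/ΣQ = (348.0·39.00 + 78.40·2390 + 30.40·265.0) / 456.8 = 209000/456.8 = 457.5 mg/L.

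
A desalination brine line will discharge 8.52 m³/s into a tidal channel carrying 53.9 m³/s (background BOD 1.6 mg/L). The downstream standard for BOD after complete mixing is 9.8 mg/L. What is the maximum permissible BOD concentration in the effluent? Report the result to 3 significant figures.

61.7 mg/L

At the limit, (Qr·Cr + Qe·Cₑ)/(Qr + Qe) = 9.8:
Cₑ = (62.42·9.8 − 53.90·1.600) / 8.520 = 61.68 mg/L.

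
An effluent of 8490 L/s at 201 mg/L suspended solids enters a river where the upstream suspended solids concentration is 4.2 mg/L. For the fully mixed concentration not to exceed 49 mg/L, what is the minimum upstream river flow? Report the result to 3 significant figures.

28800 L/s

Set C_mix = 49: (Q·4.200 + 8490·201.0) / (Q + 8490) = 49
→ Q = 8490·(201.0 − 49)/(49 − 4.200) = 28810 L/s.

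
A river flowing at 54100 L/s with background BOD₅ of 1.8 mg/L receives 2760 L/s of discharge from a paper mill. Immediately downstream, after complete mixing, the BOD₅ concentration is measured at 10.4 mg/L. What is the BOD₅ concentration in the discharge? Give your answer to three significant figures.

Mass balance: 54100·1.800 + 2760·Cₑ = 56860·10.40
→ Cₑ = (56860·10.40 − 54100·1.800) / 2760 = 179.0 mg/L.

179 mg/L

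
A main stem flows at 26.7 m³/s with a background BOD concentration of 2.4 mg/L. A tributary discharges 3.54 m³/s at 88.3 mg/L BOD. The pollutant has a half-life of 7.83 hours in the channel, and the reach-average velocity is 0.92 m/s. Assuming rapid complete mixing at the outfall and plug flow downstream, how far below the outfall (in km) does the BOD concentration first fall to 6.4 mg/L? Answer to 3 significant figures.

24.9 km

Flow-weighted average: C = (26.70·2.400 + 3.540·88.30) / 30.24 = 376.7/30.24 = 12.46 mg/L.
Half-life 7.83 h → k = ln 2 / 7.83 = 0.08852 h⁻¹ = 2.125 d⁻¹.
Set 12.46·exp(−k·t) = 6.4 → t = ln(12.46/6.4)/k = 27080 s = 7.522 h.
Distance = v·t = 0.92·27080 = 24910 m = 24.91 km.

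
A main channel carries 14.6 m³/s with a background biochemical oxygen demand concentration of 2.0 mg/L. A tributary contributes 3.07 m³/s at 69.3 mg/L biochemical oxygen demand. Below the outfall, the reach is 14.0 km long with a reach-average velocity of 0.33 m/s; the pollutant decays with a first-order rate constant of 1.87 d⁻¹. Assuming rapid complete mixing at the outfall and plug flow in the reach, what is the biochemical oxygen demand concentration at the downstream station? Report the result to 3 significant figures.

Mass balance: C = (14.60·2.000 + 3.070·69.30) / 17.67 = 242.0/17.67 = 13.69 mg/L.
Travel time t = 14.0·1000 / 0.33 = 42420 s = 11.78 h.
First-order decay: C = 13.69·exp(−k·t) = 13.69·0.3992 = 5.467 mg/L.

5.47 mg/L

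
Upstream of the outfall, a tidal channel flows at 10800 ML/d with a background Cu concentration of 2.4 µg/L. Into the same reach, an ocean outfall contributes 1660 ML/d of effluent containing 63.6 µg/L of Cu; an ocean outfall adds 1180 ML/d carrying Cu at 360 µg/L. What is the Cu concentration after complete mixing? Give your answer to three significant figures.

Mass balance: C = (10800·2.400 + 1660·63.60 + 1180·360.0) / 13640 = 556300/13640 = 40.78 µg/L.

40.8 µg/L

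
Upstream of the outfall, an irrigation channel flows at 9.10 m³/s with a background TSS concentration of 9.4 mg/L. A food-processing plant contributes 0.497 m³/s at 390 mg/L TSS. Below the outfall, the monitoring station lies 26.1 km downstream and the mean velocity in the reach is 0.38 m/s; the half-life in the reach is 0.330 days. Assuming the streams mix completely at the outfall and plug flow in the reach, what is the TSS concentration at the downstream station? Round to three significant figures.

5.48 mg/L

Conservation of mass: C = (9.100·9.400 + 0.4970·390.0) / 9.597 = 279.4/9.597 = 29.11 mg/L.
Travel time t = 26.1·1000 / 0.38 = 68680 s = 19.08 h.
Half-life 0.330 d → k = ln 2 / 0.330 = 2.100 d⁻¹.
Decay over the reach: 29.11·exp(−kt) = 29.11·0.1883 = 5.481 mg/L.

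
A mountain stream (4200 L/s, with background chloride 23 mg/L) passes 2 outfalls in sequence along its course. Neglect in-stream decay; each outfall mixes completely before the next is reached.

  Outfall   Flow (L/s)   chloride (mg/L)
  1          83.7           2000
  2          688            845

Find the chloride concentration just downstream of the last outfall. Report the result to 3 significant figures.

170 mg/L

Outfall 1: combined Q = 4284 L/s; C = (4200·23.00 + 83.70·2000)/4284 = 61.63 mg/L.
Outfall 2: combined Q = 4972 L/s; C = (4284·61.63 + 688.0·845.0)/4972 = 170.0 mg/L.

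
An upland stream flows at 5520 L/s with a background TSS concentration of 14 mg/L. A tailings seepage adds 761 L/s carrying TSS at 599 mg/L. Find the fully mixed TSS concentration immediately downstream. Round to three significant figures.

Mixed concentration C = ΣQC/ΣQ = (5520·14.00 + 761.0·599.0) / 6281 = 533100/6281 = 84.88 mg/L.

84.9 mg/L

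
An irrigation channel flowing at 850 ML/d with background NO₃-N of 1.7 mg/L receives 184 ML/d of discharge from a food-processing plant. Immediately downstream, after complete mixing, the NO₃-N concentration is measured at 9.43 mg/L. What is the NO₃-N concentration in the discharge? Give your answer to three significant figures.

45.1 mg/L

Mass balance: 850.0·1.700 + 184.0·Cₑ = 1034·9.430
→ Cₑ = (1034·9.430 − 850.0·1.700) / 184.0 = 45.14 mg/L.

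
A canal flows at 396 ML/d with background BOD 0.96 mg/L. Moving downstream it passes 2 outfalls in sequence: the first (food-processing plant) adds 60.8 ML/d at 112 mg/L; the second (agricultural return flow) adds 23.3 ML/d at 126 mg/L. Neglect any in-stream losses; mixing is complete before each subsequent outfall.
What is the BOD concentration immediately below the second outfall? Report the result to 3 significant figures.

Below outfall 1: Q → 456.8 ML/d, C = (396.0·0.9600 + 60.80·112.0)/456.8 = 15.74 mg/L.
Below outfall 2: Q → 480.1 ML/d, C = (456.8·15.74 + 23.30·126.0)/480.1 = 21.09 mg/L.

21.1 mg/L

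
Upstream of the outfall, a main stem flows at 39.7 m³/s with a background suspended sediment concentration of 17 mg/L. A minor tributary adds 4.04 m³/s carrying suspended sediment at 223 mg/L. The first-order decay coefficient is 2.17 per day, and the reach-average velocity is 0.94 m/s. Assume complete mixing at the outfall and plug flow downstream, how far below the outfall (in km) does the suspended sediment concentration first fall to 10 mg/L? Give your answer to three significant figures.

Flow-weighted average: C = (39.70·17.00 + 4.040·223.0) / 43.74 = 1576/43.74 = 36.03 mg/L.
Set 36.03·exp(−k·t) = 10 → t = ln(36.03/10)/k = 51030 s = 14.18 h.
Distance = v·t = 0.94·51030 = 47970 m = 47.97 km.

48.0 km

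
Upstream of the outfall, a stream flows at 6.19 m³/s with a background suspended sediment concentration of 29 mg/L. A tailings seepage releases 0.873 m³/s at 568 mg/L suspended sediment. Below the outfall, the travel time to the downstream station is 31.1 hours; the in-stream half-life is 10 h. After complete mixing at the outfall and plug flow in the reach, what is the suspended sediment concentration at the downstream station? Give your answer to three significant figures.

11.1 mg/L

Mixed concentration C = ΣQC/ΣQ = (6.190·29.00 + 0.8730·568.0) / 7.063 = 675.4/7.063 = 95.62 mg/L.
Half-life 10 h → k = ln 2 / 10 = 0.06931 h⁻¹ = 1.664 d⁻¹.
Decay over the reach: 95.62·exp(−kt) = 95.62·0.1158 = 11.08 mg/L.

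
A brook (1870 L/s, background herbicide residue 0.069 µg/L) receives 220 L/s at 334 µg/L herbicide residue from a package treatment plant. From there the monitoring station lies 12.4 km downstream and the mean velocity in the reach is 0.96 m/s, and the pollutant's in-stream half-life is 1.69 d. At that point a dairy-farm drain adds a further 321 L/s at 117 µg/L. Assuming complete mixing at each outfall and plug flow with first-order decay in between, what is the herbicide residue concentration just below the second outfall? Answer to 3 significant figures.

44.3 µg/L

Mixed concentration C = ΣQC/ΣQ = (1870·0.06900 + 220.0·334.0) / 2090 = 73610/2090 = 35.22 µg/L; combined flow 2090 L/s.
Travel time t = 12.4·1000 / 0.96 = 12920 s = 3.588 h.
Half-life 1.69 d → k = ln 2 / 1.69 = 0.4101 d⁻¹.
First-order decay: C = 35.22·exp(−k·t) = 35.22·0.9405 = 33.12 µg/L.
At the second outfall, C = (2090·33.12 + 321.0·117.0) / (2090 + 321.0) = 44.29 µg/L.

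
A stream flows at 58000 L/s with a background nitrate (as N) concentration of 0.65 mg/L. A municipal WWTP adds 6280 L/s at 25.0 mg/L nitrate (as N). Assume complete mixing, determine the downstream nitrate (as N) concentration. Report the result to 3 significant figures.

3.03 mg/L

Mass balance: C = (58000·0.6500 + 6280·25.00) / 64280 = 194700/64280 = 3.029 mg/L.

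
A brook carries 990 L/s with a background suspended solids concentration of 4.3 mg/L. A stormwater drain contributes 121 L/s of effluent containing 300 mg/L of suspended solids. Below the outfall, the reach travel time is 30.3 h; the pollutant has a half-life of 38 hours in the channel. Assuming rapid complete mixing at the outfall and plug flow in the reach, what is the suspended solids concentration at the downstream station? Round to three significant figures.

21.0 mg/L

After mixing, C = (990.0·4.300 + 121.0·300.0) / 1111 = 40560/1111 = 36.50 mg/L.
Half-life 38 h → k = ln 2 / 38 = 0.01824 h⁻¹ = 0.4378 d⁻¹.
Applying C = C₀e^(−kt): 36.50 × 0.5754 = 21.00 mg/L.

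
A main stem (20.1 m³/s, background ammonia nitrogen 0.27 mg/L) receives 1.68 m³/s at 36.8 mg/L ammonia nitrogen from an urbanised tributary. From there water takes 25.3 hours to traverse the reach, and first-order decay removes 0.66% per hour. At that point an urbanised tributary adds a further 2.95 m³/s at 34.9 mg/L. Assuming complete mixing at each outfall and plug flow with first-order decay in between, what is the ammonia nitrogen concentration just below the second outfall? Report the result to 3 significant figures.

6.46 mg/L

Mixed concentration C = ΣQC/ΣQ = (20.10·0.2700 + 1.680·36.80) / 21.78 = 67.25/21.78 = 3.088 mg/L; combined flow 21.78 m³/s.
0.66%/h lost → k = −ln(1 − 0.0066) = 0.006622 h⁻¹.
Decay over the reach: 3.088·exp(−kt) = 3.088·0.8457 = 2.611 mg/L.
Second outfall: C = (21.78·2.611 + 2.950·34.90)/24.73 = 6.463 mg/L.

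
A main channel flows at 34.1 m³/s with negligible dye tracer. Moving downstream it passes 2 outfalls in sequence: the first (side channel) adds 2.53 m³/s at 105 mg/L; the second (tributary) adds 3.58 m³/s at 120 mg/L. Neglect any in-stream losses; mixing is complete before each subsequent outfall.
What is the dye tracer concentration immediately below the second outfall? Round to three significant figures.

17.3 mg/L

Below outfall 1: Q → 36.63 m³/s, C = (34.10·0 + 2.530·105.0)/36.63 = 7.252 mg/L.
Below outfall 2: Q → 40.21 m³/s, C = (36.63·7.252 + 3.580·120.0)/40.21 = 17.29 mg/L.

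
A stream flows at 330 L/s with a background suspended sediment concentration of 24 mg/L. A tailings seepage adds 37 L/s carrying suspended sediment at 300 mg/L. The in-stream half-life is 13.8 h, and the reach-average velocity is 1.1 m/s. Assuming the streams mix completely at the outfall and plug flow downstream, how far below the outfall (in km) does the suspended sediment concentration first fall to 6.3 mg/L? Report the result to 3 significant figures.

166 km

Mass balance: C = (330.0·24.00 + 37.00·300.0) / 367.0 = 19020/367.0 = 51.83 mg/L.
Half-life 13.8 h → k = ln 2 / 13.8 = 0.05023 h⁻¹ = 1.205 d⁻¹.
Set 51.83·exp(−k·t) = 6.3 → t = ln(51.83/6.3)/k = 151000 s = 41.96 h.
Distance = v·t = 1.1·151000 = 166100 m = 166.1 km.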